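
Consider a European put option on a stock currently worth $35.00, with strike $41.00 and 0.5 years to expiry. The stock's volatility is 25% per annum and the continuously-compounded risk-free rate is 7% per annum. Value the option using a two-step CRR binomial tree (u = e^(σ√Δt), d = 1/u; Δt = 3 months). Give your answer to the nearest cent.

CRR parameters: u = e^(σ√Δt) = e^(0.25·√0.25) = 1.1331, d = 1/u = 0.8825
Per-period rate: rΔt = 0.07·0.25 = 0.0175, so R = e^0.0175 = 1.0177
Risk-neutral probability p = (e^0.0175 − 0.8825)/(1.1331 − 0.8825) = 0.1352/0.2507 = 0.5392
Terminal stock prices: S_uu = 44.94, S_ud = 35, S_dd = 27.26
Terminal payoffs (K − S): max(-3.941, 0) = 0, max(6, 0) = 6, max(13.74, 0) = 13.74
Node u (S = 39.66): V_u = e^(−0.0175)·[0.5392·0.0000 + 0.4608·6.0000] = 2.7167
Node d (S = 30.89): V_d = e^(−0.0175)·[0.5392·6.0000 + 0.4608·13.7420] = 9.4014
Node 0 (S = 35): V_0 = e^(−0.0175)·[0.5392·2.7167 + 0.4608·9.4014] = 5.6963

$5.70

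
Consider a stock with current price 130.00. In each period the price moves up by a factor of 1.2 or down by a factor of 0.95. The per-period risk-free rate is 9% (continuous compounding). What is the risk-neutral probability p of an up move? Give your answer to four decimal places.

Risk-neutral probability p = (e^0.09 − 0.95)/(1.2 − 0.95) = 0.1442/0.2500 = 0.5767

p = 0.5767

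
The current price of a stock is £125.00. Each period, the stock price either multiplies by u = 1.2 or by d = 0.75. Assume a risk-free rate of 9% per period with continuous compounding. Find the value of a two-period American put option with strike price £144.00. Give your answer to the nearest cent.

£19.00

Risk-neutral probability p = (e^0.09 − 0.75)/(1.2 − 0.75) = 0.3442/0.4500 = 0.7648
Terminal stock prices: S_uu = 180, S_ud = 112.5, S_dd = 70.31
Terminal payoffs (K − S): max(-36, 0) = 0, max(31.5, 0) = 31.5, max(73.69, 0) = 73.69
Node u (S = 150): continuation = e^(−0.09)·[0.7648·0.0000 + 0.2352·31.5000] = 6.7702; exercise value = 0.0000 ≤ continuation, so V_u = 6.7702
Node d (S = 93.75): continuation = e^(−0.09)·[0.7648·31.5000 + 0.2352·73.6875] = 37.8561; exercise value = 50.2500 > continuation, so V_d = 50.2500 (exercise)
Node 0 (S = 125): continuation = e^(−0.09)·[0.7648·6.7702 + 0.2352·50.2500] = 15.5325; exercise value = 19.0000 > continuation, so V_0 = 19.0000 (exercise)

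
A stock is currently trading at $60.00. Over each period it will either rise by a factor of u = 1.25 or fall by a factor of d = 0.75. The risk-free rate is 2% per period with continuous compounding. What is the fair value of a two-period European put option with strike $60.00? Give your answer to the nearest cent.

$7.12

Risk-neutral probability p = (e^0.02 − 0.75)/(1.25 − 0.75) = 0.2702/0.5000 = 0.5404
Terminal stock prices: S_uu = 93.75, S_ud = 56.25, S_dd = 33.75
Terminal payoffs (K − S): max(-33.75, 0) = 0, max(3.75, 0) = 3.75, max(26.25, 0) = 26.25
Node u (S = 75): V_u = e^(−0.02)·[0.5404·0.0000 + 0.4596·3.7500] = 1.6894
Node d (S = 45): V_d = e^(−0.02)·[0.5404·3.7500 + 0.4596·26.2500] = 13.8119
Node 0 (S = 60): V_0 = e^(−0.02)·[0.5404·1.6894 + 0.4596·13.8119] = 7.1171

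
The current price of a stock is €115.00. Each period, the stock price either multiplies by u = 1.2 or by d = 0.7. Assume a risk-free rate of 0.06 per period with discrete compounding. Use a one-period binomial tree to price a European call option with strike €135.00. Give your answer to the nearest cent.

Risk-neutral probability p = (1 + 0.06 − 0.7)/(1.2 − 0.7) = 0.3600/0.5000 = 0.7200
Terminal stock prices: S_u = 138, S_d = 80.5
Terminal payoffs (S − K): max(3, 0) = 3, max(-54.5, 0) = 0
Node 0 (S = 115): V_0 = 1/1.06·[0.7200·3.0000 + 0.2800·0.0000] = 2.0377

€2.04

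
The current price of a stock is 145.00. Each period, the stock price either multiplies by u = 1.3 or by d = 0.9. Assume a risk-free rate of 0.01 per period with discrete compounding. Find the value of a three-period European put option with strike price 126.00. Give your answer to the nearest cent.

Risk-neutral probability p = (1 + 0.01 − 0.9)/(1.3 − 0.9) = 0.1100/0.4000 = 0.2750
Terminal stock prices: S_uuu = 318.6, S_uud = 220.5, S_udd = 152.7, S_ddd = 105.7
Terminal payoffs (K − S): max(-192.6, 0) = 0, max(-94.55, 0) = 0, max(-26.69, 0) = 0, max(20.29, 0) = 20.29
Node uu (S = 245.1): V_uu = 1/1.01·[0.2750·0.0000 + 0.7250·0.0000] = 0.0000
Node ud (S = 169.7): V_ud = 1/1.01·[0.2750·0.0000 + 0.7250·0.0000] = 0.0000
Node dd (S = 117.5): V_dd = 1/1.01·[0.2750·0.0000 + 0.7250·20.2950] = 14.5682
Node u (S = 188.5): V_u = 1/1.01·[0.2750·0.0000 + 0.7250·0.0000] = 0.0000
Node d (S = 130.5): V_d = 1/1.01·[0.2750·0.0000 + 0.7250·14.5682] = 10.4574
Node 0 (S = 145): V_0 = 1/1.01·[0.2750·0.0000 + 0.7250·10.4574] = 7.5065

7.51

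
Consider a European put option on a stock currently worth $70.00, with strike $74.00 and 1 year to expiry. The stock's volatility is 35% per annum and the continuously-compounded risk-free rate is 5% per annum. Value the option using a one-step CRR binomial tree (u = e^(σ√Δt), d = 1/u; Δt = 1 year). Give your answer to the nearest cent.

CRR parameters: u = e^(σ√Δt) = e^(0.35·√1) = 1.4191, d = 1/u = 0.7047
Per-period rate: rΔt = 0.05·1 = 0.05, so R = e^0.05 = 1.0513
Risk-neutral probability p = (e^0.05 − 0.7047)/(1.4191 − 0.7047) = 0.3466/0.7144 = 0.4852
Terminal stock prices: S_u = 99.33, S_d = 49.33
Terminal payoffs (K − S): max(-25.33, 0) = 0, max(24.67, 0) = 24.67
Node 0 (S = 70): V_0 = e^(−0.05)·[0.4852·0.0000 + 0.5148·24.6718] = 12.0827

$12.08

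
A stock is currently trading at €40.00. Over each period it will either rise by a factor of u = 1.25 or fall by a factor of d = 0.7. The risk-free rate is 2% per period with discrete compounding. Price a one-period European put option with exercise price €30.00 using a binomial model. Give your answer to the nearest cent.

€0.82

Risk-neutral probability p = (1 + 0.02 − 0.7)/(1.25 − 0.7) = 0.3200/0.5500 = 0.5818
Terminal stock prices: S_u = 50, S_d = 28
Terminal payoffs (K − S): max(-20, 0) = 0, max(2, 0) = 2
Node 0 (S = 40): V_0 = 1/1.02·[0.5818·0.0000 + 0.4182·2.0000] = 0.8200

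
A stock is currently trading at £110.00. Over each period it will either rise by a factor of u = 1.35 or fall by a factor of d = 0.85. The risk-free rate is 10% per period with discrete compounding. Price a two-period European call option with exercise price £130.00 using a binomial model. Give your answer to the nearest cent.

£14.56

Risk-neutral probability p = (1 + 0.1 − 0.85)/(1.35 − 0.85) = 0.2500/0.5000 = 0.5000
Terminal stock prices: S_uu = 200.5, S_ud = 126.2, S_dd = 79.47
Terminal payoffs (S − K): max(70.48, 0) = 70.48, max(-3.775, 0) = 0, max(-50.53, 0) = 0
Node u (S = 148.5): V_u = 1/1.1·[0.5000·70.4750 + 0.5000·0.0000] = 32.0341
Node d (S = 93.5): V_d = 1/1.1·[0.5000·0.0000 + 0.5000·0.0000] = 0.0000
Node 0 (S = 110): V_0 = 1/1.1·[0.5000·32.0341 + 0.5000·0.0000] = 14.5610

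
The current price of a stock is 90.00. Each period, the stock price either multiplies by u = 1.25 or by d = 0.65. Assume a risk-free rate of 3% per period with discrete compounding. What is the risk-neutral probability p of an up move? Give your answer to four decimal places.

Risk-neutral probability p = (1 + 0.03 − 0.65)/(1.25 − 0.65) = 0.3800/0.6000 = 0.6333

p = 0.6333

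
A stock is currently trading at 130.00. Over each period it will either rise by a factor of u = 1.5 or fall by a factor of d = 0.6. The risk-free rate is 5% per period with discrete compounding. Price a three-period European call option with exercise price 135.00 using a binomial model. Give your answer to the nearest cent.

45.92

Risk-neutral probability p = (1 + 0.05 − 0.6)/(1.5 − 0.6) = 0.4500/0.9000 = 0.5000
Terminal stock prices: S_uuu = 438.8, S_uud = 175.5, S_udd = 70.2, S_ddd = 28.08
Terminal payoffs (S − K): max(303.8, 0) = 303.8, max(40.5, 0) = 40.5, max(-64.8, 0) = 0, max(-106.9, 0) = 0
Node uu (S = 292.5): V_uu = 1/1.05·[0.5000·303.7500 + 0.5000·40.5000] = 163.9286
Node ud (S = 117): V_ud = 1/1.05·[0.5000·40.5000 + 0.5000·0.0000] = 19.2857
Node dd (S = 46.8): V_dd = 1/1.05·[0.5000·0.0000 + 0.5000·0.0000] = 0.0000
Node u (S = 195): V_u = 1/1.05·[0.5000·163.9286 + 0.5000·19.2857] = 87.2449
Node d (S = 78): V_d = 1/1.05·[0.5000·19.2857 + 0.5000·0.0000] = 9.1837
Node 0 (S = 130): V_0 = 1/1.05·[0.5000·87.2449 + 0.5000·9.1837] = 45.9184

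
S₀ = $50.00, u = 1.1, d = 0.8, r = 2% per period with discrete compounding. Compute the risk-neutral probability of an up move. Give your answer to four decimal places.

Risk-neutral probability p = (1 + 0.02 − 0.8)/(1.1 − 0.8) = 0.2200/0.3000 = 0.7333

p = 0.7333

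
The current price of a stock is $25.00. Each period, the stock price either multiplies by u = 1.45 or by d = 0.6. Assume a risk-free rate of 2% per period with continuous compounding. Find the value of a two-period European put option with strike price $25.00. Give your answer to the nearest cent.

$5.49

Risk-neutral probability p = (e^0.02 − 0.6)/(1.45 − 0.6) = 0.4202/0.8500 = 0.4944
Terminal stock prices: S_uu = 52.56, S_ud = 21.75, S_dd = 9
Terminal payoffs (K − S): max(-27.56, 0) = 0, max(3.25, 0) = 3.25, max(16, 0) = 16
Node u (S = 36.25): V_u = e^(−0.02)·[0.4944·0.0000 + 0.5056·3.2500] = 1.6108
Node d (S = 15): V_d = e^(−0.02)·[0.4944·3.2500 + 0.5056·16.0000] = 9.5050
Node 0 (S = 25): V_0 = e^(−0.02)·[0.4944·1.6108 + 0.5056·9.5050] = 5.4915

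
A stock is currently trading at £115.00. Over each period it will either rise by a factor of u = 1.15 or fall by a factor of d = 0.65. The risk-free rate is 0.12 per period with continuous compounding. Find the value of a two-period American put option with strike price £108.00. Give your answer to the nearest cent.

Risk-neutral probability p = (e^0.12 − 0.65)/(1.15 − 0.65) = 0.4775/0.5000 = 0.9550
Terminal stock prices: S_uu = 152.1, S_ud = 85.96, S_dd = 48.59
Terminal payoffs (K − S): max(-44.09, 0) = 0, max(22.04, 0) = 22.04, max(59.41, 0) = 59.41
Node u (S = 132.2): continuation = e^(−0.12)·[0.9550·0.0000 + 0.0450·22.0375] = 0.8797; exercise value = 0.0000 ≤ continuation, so V_u = 0.8797
Node d (S = 74.75): continuation = e^(−0.12)·[0.9550·22.0375 + 0.0450·59.4125] = 21.0374; exercise value = 33.2500 > continuation, so V_d = 33.2500 (exercise)
Node 0 (S = 115): continuation = e^(−0.12)·[0.9550·0.8797 + 0.0450·33.2500] = 2.0723; exercise value = 0.0000 ≤ continuation, so V_0 = 2.0723

£2.07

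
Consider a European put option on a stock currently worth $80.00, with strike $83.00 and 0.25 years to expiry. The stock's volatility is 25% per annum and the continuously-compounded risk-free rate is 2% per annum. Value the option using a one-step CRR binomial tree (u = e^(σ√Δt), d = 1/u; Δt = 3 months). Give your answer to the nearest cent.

$6.31

CRR parameters: u = e^(σ√Δt) = e^(0.25·√0.25) = 1.1331, d = 1/u = 0.8825
Per-period rate: rΔt = 0.02·0.25 = 0.005, so R = e^0.005 = 1.0050
Risk-neutral probability p = (e^0.005 − 0.8825)/(1.1331 − 0.8825) = 0.1225/0.2507 = 0.4888
Terminal stock prices: S_u = 90.65, S_d = 70.6
Terminal payoffs (K − S): max(-7.652, 0) = 0, max(12.4, 0) = 12.4
Node 0 (S = 80): V_0 = e^(−0.005)·[0.4888·0.0000 + 0.5112·12.4002] = 6.3075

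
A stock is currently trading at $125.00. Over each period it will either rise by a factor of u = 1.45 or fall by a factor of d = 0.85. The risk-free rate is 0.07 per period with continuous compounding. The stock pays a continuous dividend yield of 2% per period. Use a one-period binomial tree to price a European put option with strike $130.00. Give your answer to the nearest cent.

Per-period risk-free factor R = e^0.07 = 1.0725; dividend-adjusted growth = e^(0.07−0.02) = 1.0513.
Risk-neutral probability p = (1.0513 − 0.85)/(1.45 − 0.85) = 0.2013/0.6000 = 0.3355
Terminal stock prices: S_u = 181.2, S_d = 106.2
Terminal payoffs (K − S): max(-51.25, 0) = 0, max(23.75, 0) = 23.75
Node 0 (S = 125): V_0 = e^(−0.07)·[0.3355·0.0000 + 0.6645·23.7500] = 14.7160

$14.72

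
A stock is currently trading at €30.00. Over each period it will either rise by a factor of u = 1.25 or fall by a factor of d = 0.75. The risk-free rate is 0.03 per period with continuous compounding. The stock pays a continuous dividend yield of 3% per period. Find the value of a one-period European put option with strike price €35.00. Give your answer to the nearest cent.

Per-period risk-free factor R = e^0.03 = 1.0305; dividend-adjusted growth = e^(0.03−0.03) = 1.0000.
Risk-neutral probability p = (1.0000 − 0.75)/(1.25 − 0.75) = 0.2500/0.5000 = 0.5000
Terminal stock prices: S_u = 37.5, S_d = 22.5
Terminal payoffs (K − S): max(-2.5, 0) = 0, max(12.5, 0) = 12.5
Node 0 (S = 30): V_0 = e^(−0.03)·[0.5000·0.0000 + 0.5000·12.5000] = 6.0653

€6.07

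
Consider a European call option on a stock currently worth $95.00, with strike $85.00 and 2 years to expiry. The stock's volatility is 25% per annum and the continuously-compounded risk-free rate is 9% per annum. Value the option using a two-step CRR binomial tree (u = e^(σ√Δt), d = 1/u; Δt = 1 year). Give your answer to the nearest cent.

CRR parameters: u = e^(σ√Δt) = e^(0.25·√1) = 1.2840, d = 1/u = 0.7788
Per-period rate: rΔt = 0.09·1 = 0.09, so R = e^0.09 = 1.0942
Risk-neutral probability p = (e^0.09 − 0.7788)/(1.2840 − 0.7788) = 0.3154/0.5052 = 0.6242
Terminal stock prices: S_uu = 156.6, S_ud = 95, S_dd = 57.62
Terminal payoffs (S − K): max(71.63, 0) = 71.63, max(10, 0) = 10, max(-27.38, 0) = 0
Node u (S = 122): V_u = e^(−0.09)·[0.6242·71.6285 + 0.3758·10.0000] = 44.2983
Node d (S = 73.99): V_d = e^(−0.09)·[0.6242·10.0000 + 0.3758·0.0000] = 5.7050
Node 0 (S = 95): V_0 = e^(−0.09)·[0.6242·44.2983 + 0.3758·5.7050] = 27.2314

$27.23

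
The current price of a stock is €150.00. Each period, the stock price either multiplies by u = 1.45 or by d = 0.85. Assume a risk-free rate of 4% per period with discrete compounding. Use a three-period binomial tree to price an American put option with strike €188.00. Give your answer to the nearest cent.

Risk-neutral probability p = (1 + 0.04 − 0.85)/(1.45 − 0.85) = 0.1900/0.6000 = 0.3167
Terminal stock prices: S_uuu = 457.3, S_uud = 268.1, S_udd = 157.1, S_ddd = 92.12
Terminal payoffs (K − S): max(-269.3, 0) = 0, max(-80.07, 0) = 0, max(30.86, 0) = 30.86, max(95.88, 0) = 95.88
Node uu (S = 315.4): continuation = 1/1.04·[0.3167·0.0000 + 0.6833·0.0000] = 0.0000; exercise value = 0.0000 ≤ continuation, so V_uu = 0.0000
Node ud (S = 184.9): continuation = 1/1.04·[0.3167·0.0000 + 0.6833·30.8563] = 20.2741; exercise value = 3.1250 ≤ continuation, so V_ud = 20.2741
Node dd (S = 108.4): continuation = 1/1.04·[0.3167·30.8563 + 0.6833·95.8813] = 72.3942; exercise value = 79.6250 > continuation, so V_dd = 79.6250 (exercise)
Node u (S = 217.5): continuation = 1/1.04·[0.3167·0.0000 + 0.6833·20.2741] = 13.3211; exercise value = 0.0000 ≤ continuation, so V_u = 13.3211
Node d (S = 127.5): continuation = 1/1.04·[0.3167·20.2741 + 0.6833·79.6250] = 58.4909; exercise value = 60.5000 > continuation, so V_d = 60.5000 (exercise)
Node 0 (S = 150): continuation = 1/1.04·[0.3167·13.3211 + 0.6833·60.5000] = 43.8077; exercise value = 38.0000 ≤ continuation, so V_0 = 43.8077

€43.81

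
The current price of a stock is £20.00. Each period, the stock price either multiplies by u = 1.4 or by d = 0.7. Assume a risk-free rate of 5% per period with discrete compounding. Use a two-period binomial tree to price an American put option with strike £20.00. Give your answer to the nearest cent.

£2.95

Risk-neutral probability p = (1 + 0.05 − 0.7)/(1.4 − 0.7) = 0.3500/0.7000 = 0.5000
Terminal stock prices: S_uu = 39.2, S_ud = 19.6, S_dd = 9.8
Terminal payoffs (K − S): max(-19.2, 0) = 0, max(0.4, 0) = 0.4, max(10.2, 0) = 10.2
Node u (S = 28): continuation = 1/1.05·[0.5000·0.0000 + 0.5000·0.4000] = 0.1905; exercise value = 0.0000 ≤ continuation, so V_u = 0.1905
Node d (S = 14): continuation = 1/1.05·[0.5000·0.4000 + 0.5000·10.2000] = 5.0476; exercise value = 6.0000 > continuation, so V_d = 6.0000 (exercise)
Node 0 (S = 20): continuation = 1/1.05·[0.5000·0.1905 + 0.5000·6.0000] = 2.9478; exercise value = 0.0000 ≤ continuation, so V_0 = 2.9478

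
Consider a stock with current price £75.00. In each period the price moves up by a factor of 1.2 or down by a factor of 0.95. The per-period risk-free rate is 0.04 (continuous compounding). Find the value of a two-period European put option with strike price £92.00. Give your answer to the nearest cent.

Risk-neutral probability p = (e^0.04 − 0.95)/(1.2 − 0.95) = 0.0908/0.2500 = 0.3632
Terminal stock prices: S_uu = 108, S_ud = 85.5, S_dd = 67.69
Terminal payoffs (K − S): max(-16, 0) = 0, max(6.5, 0) = 6.5, max(24.31, 0) = 24.31
Node u (S = 90): V_u = e^(−0.04)·[0.3632·0.0000 + 0.6368·6.5000] = 3.9766
Node d (S = 71.25): V_d = e^(−0.04)·[0.3632·6.5000 + 0.6368·24.3125] = 17.1426
Node 0 (S = 75): V_0 = e^(−0.04)·[0.3632·3.9766 + 0.6368·17.1426] = 11.8755

£11.88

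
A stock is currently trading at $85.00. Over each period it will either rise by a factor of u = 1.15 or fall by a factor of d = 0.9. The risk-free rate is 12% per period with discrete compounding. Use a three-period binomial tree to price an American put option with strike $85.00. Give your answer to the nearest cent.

$0.96

Risk-neutral probability p = (1 + 0.12 − 0.9)/(1.15 − 0.9) = 0.2200/0.2500 = 0.8800
Terminal stock prices: S_uuu = 129.3, S_uud = 101.2, S_udd = 79.18, S_ddd = 61.97
Terminal payoffs (K − S): max(-44.27, 0) = 0, max(-16.17, 0) = 0, max(5.823, 0) = 5.823, max(23.03, 0) = 23.03
Node uu (S = 112.4): continuation = 1/1.12·[0.8800·0.0000 + 0.1200·0.0000] = 0.0000; exercise value = 0.0000 ≤ continuation, so V_uu = 0.0000
Node ud (S = 87.97): continuation = 1/1.12·[0.8800·0.0000 + 0.1200·5.8225] = 0.6238; exercise value = 0.0000 ≤ continuation, so V_ud = 0.6238
Node dd (S = 68.85): continuation = 1/1.12·[0.8800·5.8225 + 0.1200·23.0350] = 7.0429; exercise value = 16.1500 > continuation, so V_dd = 16.1500 (exercise)
Node u (S = 97.75): continuation = 1/1.12·[0.8800·0.0000 + 0.1200·0.6238] = 0.0668; exercise value = 0.0000 ≤ continuation, so V_u = 0.0668
Node d (S = 76.5): continuation = 1/1.12·[0.8800·0.6238 + 0.1200·16.1500] = 2.2205; exercise value = 8.5000 > continuation, so V_d = 8.5000 (exercise)
Node 0 (S = 85): continuation = 1/1.12·[0.8800·0.0668 + 0.1200·8.5000] = 0.9632; exercise value = 0.0000 ≤ continuation, so V_0 = 0.9632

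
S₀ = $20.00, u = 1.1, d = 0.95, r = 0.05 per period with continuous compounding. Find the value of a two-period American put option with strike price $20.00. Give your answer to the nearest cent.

$0.31

Risk-neutral probability p = (e^0.05 − 0.95)/(1.1 − 0.95) = 0.1013/0.1500 = 0.6751
Terminal stock prices: S_uu = 24.2, S_ud = 20.9, S_dd = 18.05
Terminal payoffs (K − S): max(-4.2, 0) = 0, max(-0.9, 0) = 0, max(1.95, 0) = 1.95
Node u (S = 22): continuation = e^(−0.05)·[0.6751·0.0000 + 0.3249·0.0000] = 0.0000; exercise value = 0.0000 ≤ continuation, so V_u = 0.0000
Node d (S = 19): continuation = e^(−0.05)·[0.6751·0.0000 + 0.3249·1.9500] = 0.6026; exercise value = 1.0000 > continuation, so V_d = 1.0000 (exercise)
Node 0 (S = 20): continuation = e^(−0.05)·[0.6751·0.0000 + 0.3249·1.0000] = 0.3090; exercise value = 0.0000 ≤ continuation, so V_0 = 0.3090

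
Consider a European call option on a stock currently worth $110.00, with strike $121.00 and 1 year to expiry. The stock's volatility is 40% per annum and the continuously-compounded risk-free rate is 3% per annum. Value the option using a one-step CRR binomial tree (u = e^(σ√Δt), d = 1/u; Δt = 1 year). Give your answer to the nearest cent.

CRR parameters: u = e^(σ√Δt) = e^(0.4·√1) = 1.4918, d = 1/u = 0.6703
Per-period rate: rΔt = 0.03·1 = 0.03, so R = e^0.03 = 1.0305
Risk-neutral probability p = (e^0.03 − 0.6703)/(1.4918 − 0.6703) = 0.3601/0.8215 = 0.4384
Terminal stock prices: S_u = 164.1, S_d = 73.74
Terminal payoffs (S − K): max(43.1, 0) = 43.1, max(-47.26, 0) = 0
Node 0 (S = 110): V_0 = e^(−0.03)·[0.4384·43.1007 + 0.5616·0.0000] = 18.3362

$18.34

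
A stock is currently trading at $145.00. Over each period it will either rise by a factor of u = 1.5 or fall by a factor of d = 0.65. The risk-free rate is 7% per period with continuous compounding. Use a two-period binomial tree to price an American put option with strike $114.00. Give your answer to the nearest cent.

$11.60

Risk-neutral probability p = (e^0.07 − 0.65)/(1.5 − 0.65) = 0.4225/0.8500 = 0.4971
Terminal stock prices: S_uu = 326.2, S_ud = 141.4, S_dd = 61.26
Terminal payoffs (K − S): max(-212.2, 0) = 0, max(-27.38, 0) = 0, max(52.74, 0) = 52.74
Node u (S = 217.5): continuation = e^(−0.07)·[0.4971·0.0000 + 0.5029·0.0000] = 0.0000; exercise value = 0.0000 ≤ continuation, so V_u = 0.0000
Node d (S = 94.25): continuation = e^(−0.07)·[0.4971·0.0000 + 0.5029·52.7375] = 24.7302; exercise value = 19.7500 ≤ continuation, so V_d = 24.7302
Node 0 (S = 145): continuation = e^(−0.07)·[0.4971·0.0000 + 0.5029·24.7302] = 11.5967; exercise value = 0.0000 ≤ continuation, so V_0 = 11.5967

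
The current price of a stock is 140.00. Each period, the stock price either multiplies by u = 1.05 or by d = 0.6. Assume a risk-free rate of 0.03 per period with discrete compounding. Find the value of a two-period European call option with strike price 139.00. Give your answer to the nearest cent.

Risk-neutral probability p = (1 + 0.03 − 0.6)/(1.05 − 0.6) = 0.4300/0.4500 = 0.9556
Terminal stock prices: S_uu = 154.3, S_ud = 88.2, S_dd = 50.4
Terminal payoffs (S − K): max(15.35, 0) = 15.35, max(-50.8, 0) = 0, max(-88.6, 0) = 0
Node u (S = 147): V_u = 1/1.03·[0.9556·15.3500 + 0.0444·0.0000] = 14.2406
Node d (S = 84): V_d = 1/1.03·[0.9556·0.0000 + 0.0444·0.0000] = 0.0000
Node 0 (S = 140): V_0 = 1/1.03·[0.9556·14.2406 + 0.0444·0.0000] = 13.2113

13.21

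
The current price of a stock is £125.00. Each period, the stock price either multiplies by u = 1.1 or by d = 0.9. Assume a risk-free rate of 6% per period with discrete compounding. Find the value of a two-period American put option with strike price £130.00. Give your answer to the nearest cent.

Risk-neutral probability p = (1 + 0.06 − 0.9)/(1.1 − 0.9) = 0.1600/0.2000 = 0.8000
Terminal stock prices: S_uu = 151.3, S_ud = 123.8, S_dd = 101.2
Terminal payoffs (K − S): max(-21.25, 0) = 0, max(6.25, 0) = 6.25, max(28.75, 0) = 28.75
Node u (S = 137.5): continuation = 1/1.06·[0.8000·0.0000 + 0.2000·6.2500] = 1.1792; exercise value = 0.0000 ≤ continuation, so V_u = 1.1792
Node d (S = 112.5): continuation = 1/1.06·[0.8000·6.2500 + 0.2000·28.7500] = 10.1415; exercise value = 17.5000 > continuation, so V_d = 17.5000 (exercise)
Node 0 (S = 125): continuation = 1/1.06·[0.8000·1.1792 + 0.2000·17.5000] = 4.1919; exercise value = 5.0000 > continuation, so V_0 = 5.0000 (exercise)

£5.00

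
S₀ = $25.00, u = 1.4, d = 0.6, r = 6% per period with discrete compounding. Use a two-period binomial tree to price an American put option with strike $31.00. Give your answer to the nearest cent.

$8.59

Risk-neutral probability p = (1 + 0.06 − 0.6)/(1.4 − 0.6) = 0.4600/0.8000 = 0.5750
Terminal stock prices: S_uu = 49, S_ud = 21, S_dd = 9
Terminal payoffs (K − S): max(-18, 0) = 0, max(10, 0) = 10, max(22, 0) = 22
Node u (S = 35): continuation = 1/1.06·[0.5750·0.0000 + 0.4250·10.0000] = 4.0094; exercise value = 0.0000 ≤ continuation, so V_u = 4.0094
Node d (S = 15): continuation = 1/1.06·[0.5750·10.0000 + 0.4250·22.0000] = 14.2453; exercise value = 16.0000 > continuation, so V_d = 16.0000 (exercise)
Node 0 (S = 25): continuation = 1/1.06·[0.5750·4.0094 + 0.4250·16.0000] = 8.5900; exercise value = 6.0000 ≤ continuation, so V_0 = 8.5900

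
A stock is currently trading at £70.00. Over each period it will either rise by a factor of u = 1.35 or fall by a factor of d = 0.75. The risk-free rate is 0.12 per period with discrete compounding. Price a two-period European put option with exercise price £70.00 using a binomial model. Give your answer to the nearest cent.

£3.59

Risk-neutral probability p = (1 + 0.12 − 0.75)/(1.35 − 0.75) = 0.3700/0.6000 = 0.6167
Terminal stock prices: S_uu = 127.6, S_ud = 70.88, S_dd = 39.38
Terminal payoffs (K − S): max(-57.58, 0) = 0, max(-0.875, 0) = 0, max(30.62, 0) = 30.62
Node u (S = 94.5): V_u = 1/1.12·[0.6167·0.0000 + 0.3833·0.0000] = 0.0000
Node d (S = 52.5): V_d = 1/1.12·[0.6167·0.0000 + 0.3833·30.6250] = 10.4818
Node 0 (S = 70): V_0 = 1/1.12·[0.6167·0.0000 + 0.3833·10.4818] = 3.5875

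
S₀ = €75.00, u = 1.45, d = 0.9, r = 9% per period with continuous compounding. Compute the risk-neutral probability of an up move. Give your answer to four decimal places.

Risk-neutral probability p = (e^0.09 − 0.9)/(1.45 − 0.9) = 0.1942/0.5500 = 0.3530

p = 0.3530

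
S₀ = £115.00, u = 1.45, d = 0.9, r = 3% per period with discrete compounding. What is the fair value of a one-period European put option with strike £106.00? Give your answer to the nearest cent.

£1.85

Risk-neutral probability p = (1 + 0.03 − 0.9)/(1.45 − 0.9) = 0.1300/0.5500 = 0.2364
Terminal stock prices: S_u = 166.8, S_d = 103.5
Terminal payoffs (K − S): max(-60.75, 0) = 0, max(2.5, 0) = 2.5
Node 0 (S = 115): V_0 = 1/1.03·[0.2364·0.0000 + 0.7636·2.5000] = 1.8535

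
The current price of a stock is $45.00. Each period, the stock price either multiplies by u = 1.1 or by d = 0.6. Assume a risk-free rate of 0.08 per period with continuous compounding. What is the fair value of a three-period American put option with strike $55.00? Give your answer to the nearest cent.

$10.00

Risk-neutral probability p = (e^0.08 − 0.6)/(1.1 − 0.6) = 0.4833/0.5000 = 0.9666
Terminal stock prices: S_uuu = 59.9, S_uud = 32.67, S_udd = 17.82, S_ddd = 9.72
Terminal payoffs (K − S): max(-4.895, 0) = 0, max(22.33, 0) = 22.33, max(37.18, 0) = 37.18, max(45.28, 0) = 45.28
Node uu (S = 54.45): continuation = e^(−0.08)·[0.9666·0.0000 + 0.0334·22.3300] = 0.6890; exercise value = 0.5500 ≤ continuation, so V_uu = 0.6890
Node ud (S = 29.7): continuation = e^(−0.08)·[0.9666·22.3300 + 0.0334·37.1800] = 21.0714; exercise value = 25.3000 > continuation, so V_ud = 25.3000 (exercise)
Node dd (S = 16.2): continuation = e^(−0.08)·[0.9666·37.1800 + 0.0334·45.2800] = 34.5714; exercise value = 38.8000 > continuation, so V_dd = 38.8000 (exercise)
Node u (S = 49.5): continuation = e^(−0.08)·[0.9666·0.6890 + 0.0334·25.3000] = 1.3954; exercise value = 5.5000 > continuation, so V_u = 5.5000 (exercise)
Node d (S = 27): continuation = e^(−0.08)·[0.9666·25.3000 + 0.0334·38.8000] = 23.7714; exercise value = 28.0000 > continuation, so V_d = 28.0000 (exercise)
Node 0 (S = 45): continuation = e^(−0.08)·[0.9666·5.5000 + 0.0334·28.0000] = 5.7714; exercise value = 10.0000 > continuation, so V_0 = 10.0000 (exercise)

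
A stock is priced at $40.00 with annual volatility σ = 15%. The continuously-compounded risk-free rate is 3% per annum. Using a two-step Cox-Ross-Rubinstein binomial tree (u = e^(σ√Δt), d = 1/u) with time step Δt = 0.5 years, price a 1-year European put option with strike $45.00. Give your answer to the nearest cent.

CRR parameters: u = e^(σ√Δt) = e^(0.15·√0.5) = 1.1119, d = 1/u = 0.8994
Per-period rate: rΔt = 0.03·0.5 = 0.015, so R = e^0.015 = 1.0151
Risk-neutral probability p = (e^0.015 − 0.8994)/(1.1119 − 0.8994) = 0.1157/0.2125 = 0.5446
Terminal stock prices: S_uu = 49.45, S_ud = 40, S_dd = 32.35
Terminal payoffs (K − S): max(-4.452, 0) = 0, max(5, 0) = 5, max(12.65, 0) = 12.65
Node u (S = 44.48): V_u = e^(−0.015)·[0.5446·0.0000 + 0.4554·5.0000] = 2.2430
Node d (S = 35.97): V_d = e^(−0.015)·[0.5446·5.0000 + 0.4554·12.6457] = 8.3554
Node 0 (S = 40): V_0 = e^(−0.015)·[0.5446·2.2430 + 0.4554·8.3554] = 4.9517

$4.95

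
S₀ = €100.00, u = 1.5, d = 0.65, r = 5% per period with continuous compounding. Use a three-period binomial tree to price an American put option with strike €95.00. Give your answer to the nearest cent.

€20.46

Risk-neutral probability p = (e^0.05 − 0.65)/(1.5 − 0.65) = 0.4013/0.8500 = 0.4721
Terminal stock prices: S_uuu = 337.5, S_uud = 146.2, S_udd = 63.38, S_ddd = 27.46
Terminal payoffs (K − S): max(-242.5, 0) = 0, max(-51.25, 0) = 0, max(31.62, 0) = 31.62, max(67.54, 0) = 67.54
Node uu (S = 225): continuation = e^(−0.05)·[0.4721·0.0000 + 0.5279·0.0000] = 0.0000; exercise value = 0.0000 ≤ continuation, so V_uu = 0.0000
Node ud (S = 97.5): continuation = e^(−0.05)·[0.4721·0.0000 + 0.5279·31.6250] = 15.8811; exercise value = 0.0000 ≤ continuation, so V_ud = 15.8811
Node dd (S = 42.25): continuation = e^(−0.05)·[0.4721·31.6250 + 0.5279·67.5375] = 48.1168; exercise value = 52.7500 > continuation, so V_dd = 52.7500 (exercise)
Node u (S = 150): continuation = e^(−0.05)·[0.4721·0.0000 + 0.5279·15.8811] = 7.9750; exercise value = 0.0000 ≤ continuation, so V_u = 7.9750
Node d (S = 65): continuation = e^(−0.05)·[0.4721·15.8811 + 0.5279·52.7500] = 33.6210; exercise value = 30.0000 ≤ continuation, so V_d = 33.6210
Node 0 (S = 100): continuation = e^(−0.05)·[0.4721·7.9750 + 0.5279·33.6210] = 20.4647; exercise value = 0.0000 ≤ continuation, so V_0 = 20.4647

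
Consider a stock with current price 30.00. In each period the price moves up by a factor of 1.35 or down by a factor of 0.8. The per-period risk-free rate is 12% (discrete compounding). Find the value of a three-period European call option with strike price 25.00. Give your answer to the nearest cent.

12.71

Risk-neutral probability p = (1 + 0.12 − 0.8)/(1.35 − 0.8) = 0.3200/0.5500 = 0.5818
Terminal stock prices: S_uuu = 73.81, S_uud = 43.74, S_udd = 25.92, S_ddd = 15.36
Terminal payoffs (S − K): max(48.81, 0) = 48.81, max(18.74, 0) = 18.74, max(0.92, 0) = 0.92, max(-9.64, 0) = 0
Node uu (S = 54.68): V_uu = 1/1.12·[0.5818·48.8113 + 0.4182·18.7400] = 32.3536
Node ud (S = 32.4): V_ud = 1/1.12·[0.5818·18.7400 + 0.4182·0.9200] = 10.0786
Node dd (S = 19.2): V_dd = 1/1.12·[0.5818·0.9200 + 0.4182·0.0000] = 0.4779
Node u (S = 40.5): V_u = 1/1.12·[0.5818·32.3536 + 0.4182·10.0786] = 20.5702
Node d (S = 24): V_d = 1/1.12·[0.5818·10.0786 + 0.4182·0.4779] = 5.4141
Node 0 (S = 30): V_0 = 1/1.12·[0.5818·20.5702 + 0.4182·5.4141] = 12.7073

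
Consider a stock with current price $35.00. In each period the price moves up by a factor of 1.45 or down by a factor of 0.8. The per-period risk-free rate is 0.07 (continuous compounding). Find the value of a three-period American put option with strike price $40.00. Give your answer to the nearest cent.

Risk-neutral probability p = (e^0.07 − 0.8)/(1.45 − 0.8) = 0.2725/0.6500 = 0.4192
Terminal stock prices: S_uuu = 106.7, S_uud = 58.87, S_udd = 32.48, S_ddd = 17.92
Terminal payoffs (K − S): max(-66.7, 0) = 0, max(-18.87, 0) = 0, max(7.52, 0) = 7.52, max(22.08, 0) = 22.08
Node uu (S = 73.59): continuation = e^(−0.07)·[0.4192·0.0000 + 0.5808·0.0000] = 0.0000; exercise value = 0.0000 ≤ continuation, so V_uu = 0.0000
Node ud (S = 40.6): continuation = e^(−0.07)·[0.4192·0.0000 + 0.5808·7.5200] = 4.0720; exercise value = 0.0000 ≤ continuation, so V_ud = 4.0720
Node dd (S = 22.4): continuation = e^(−0.07)·[0.4192·7.5200 + 0.5808·22.0800] = 14.8958; exercise value = 17.6000 > continuation, so V_dd = 17.6000 (exercise)
Node u (S = 50.75): continuation = e^(−0.07)·[0.4192·0.0000 + 0.5808·4.0720] = 2.2050; exercise value = 0.0000 ≤ continuation, so V_u = 2.2050
Node d (S = 28): continuation = e^(−0.07)·[0.4192·4.0720 + 0.5808·17.6000] = 11.1221; exercise value = 12.0000 > continuation, so V_d = 12.0000 (exercise)
Node 0 (S = 35): continuation = e^(−0.07)·[0.4192·2.2050 + 0.5808·12.0000] = 7.3599; exercise value = 5.0000 ≤ continuation, so V_0 = 7.3599

$7.36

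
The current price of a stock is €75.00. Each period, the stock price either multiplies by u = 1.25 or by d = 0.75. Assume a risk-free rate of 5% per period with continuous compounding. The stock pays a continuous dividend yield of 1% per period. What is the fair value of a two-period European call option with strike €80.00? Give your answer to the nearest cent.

Per-period risk-free factor R = e^0.05 = 1.0513; dividend-adjusted growth = e^(0.05−0.01) = 1.0408.
Risk-neutral probability p = (1.0408 − 0.75)/(1.25 − 0.75) = 0.2908/0.5000 = 0.5816
Terminal stock prices: S_uu = 117.2, S_ud = 70.31, S_dd = 42.19
Terminal payoffs (S − K): max(37.19, 0) = 37.19, max(-9.688, 0) = 0, max(-37.81, 0) = 0
Node u (S = 93.75): V_u = e^(−0.05)·[0.5816·37.1875 + 0.4184·0.0000] = 20.5742
Node d (S = 56.25): V_d = e^(−0.05)·[0.5816·0.0000 + 0.4184·0.0000] = 0.0000
Node 0 (S = 75): V_0 = e^(−0.05)·[0.5816·20.5742 + 0.4184·0.0000] = 11.3828

€11.38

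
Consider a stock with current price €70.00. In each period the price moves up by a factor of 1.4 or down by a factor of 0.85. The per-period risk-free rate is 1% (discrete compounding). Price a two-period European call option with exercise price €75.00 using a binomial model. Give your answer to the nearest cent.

Risk-neutral probability p = (1 + 0.01 − 0.85)/(1.4 − 0.85) = 0.1600/0.5500 = 0.2909
Terminal stock prices: S_uu = 137.2, S_ud = 83.3, S_dd = 50.57
Terminal payoffs (S − K): max(62.2, 0) = 62.2, max(8.3, 0) = 8.3, max(-24.43, 0) = 0
Node u (S = 98): V_u = 1/1.01·[0.2909·62.2000 + 0.7091·8.3000] = 23.7426
Node d (S = 59.5): V_d = 1/1.01·[0.2909·8.3000 + 0.7091·0.0000] = 2.3906
Node 0 (S = 70): V_0 = 1/1.01·[0.2909·23.7426 + 0.7091·2.3906] = 8.5169

€8.52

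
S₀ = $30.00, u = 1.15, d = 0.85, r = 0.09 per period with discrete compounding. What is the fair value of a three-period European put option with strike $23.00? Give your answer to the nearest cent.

$0.03

Risk-neutral probability p = (1 + 0.09 − 0.85)/(1.15 − 0.85) = 0.2400/0.3000 = 0.8000
Terminal stock prices: S_uuu = 45.63, S_uud = 33.72, S_udd = 24.93, S_ddd = 18.42
Terminal payoffs (K − S): max(-22.63, 0) = 0, max(-10.72, 0) = 0, max(-1.926, 0) = 0, max(4.576, 0) = 4.576
Node uu (S = 39.67): V_uu = 1/1.09·[0.8000·0.0000 + 0.2000·0.0000] = 0.0000
Node ud (S = 29.32): V_ud = 1/1.09·[0.8000·0.0000 + 0.2000·0.0000] = 0.0000
Node dd (S = 21.67): V_dd = 1/1.09·[0.8000·0.0000 + 0.2000·4.5763] = 0.8397
Node u (S = 34.5): V_u = 1/1.09·[0.8000·0.0000 + 0.2000·0.0000] = 0.0000
Node d (S = 25.5): V_d = 1/1.09·[0.8000·0.0000 + 0.2000·0.8397] = 0.1541
Node 0 (S = 30): V_0 = 1/1.09·[0.8000·0.0000 + 0.2000·0.1541] = 0.0283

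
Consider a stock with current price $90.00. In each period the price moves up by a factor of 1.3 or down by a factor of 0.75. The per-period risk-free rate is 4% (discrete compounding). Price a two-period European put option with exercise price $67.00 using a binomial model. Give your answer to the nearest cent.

$3.38

Risk-neutral probability p = (1 + 0.04 − 0.75)/(1.3 − 0.75) = 0.2900/0.5500 = 0.5273
Terminal stock prices: S_uu = 152.1, S_ud = 87.75, S_dd = 50.62
Terminal payoffs (K − S): max(-85.1, 0) = 0, max(-20.75, 0) = 0, max(16.38, 0) = 16.38
Node u (S = 117): V_u = 1/1.04·[0.5273·0.0000 + 0.4727·0.0000] = 0.0000
Node d (S = 67.5): V_d = 1/1.04·[0.5273·0.0000 + 0.4727·16.3750] = 7.4432
Node 0 (S = 90): V_0 = 1/1.04·[0.5273·0.0000 + 0.4727·7.4432] = 3.3833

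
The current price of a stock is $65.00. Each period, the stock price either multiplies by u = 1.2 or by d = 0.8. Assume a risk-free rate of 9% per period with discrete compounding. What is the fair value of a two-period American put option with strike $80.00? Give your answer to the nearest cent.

Risk-neutral probability p = (1 + 0.09 − 0.8)/(1.2 − 0.8) = 0.2900/0.4000 = 0.7250
Terminal stock prices: S_uu = 93.6, S_ud = 62.4, S_dd = 41.6
Terminal payoffs (K − S): max(-13.6, 0) = 0, max(17.6, 0) = 17.6, max(38.4, 0) = 38.4
Node u (S = 78): continuation = 1/1.09·[0.7250·0.0000 + 0.2750·17.6000] = 4.4404; exercise value = 2.0000 ≤ continuation, so V_u = 4.4404
Node d (S = 52): continuation = 1/1.09·[0.7250·17.6000 + 0.2750·38.4000] = 21.3945; exercise value = 28.0000 > continuation, so V_d = 28.0000 (exercise)
Node 0 (S = 65): continuation = 1/1.09·[0.7250·4.4404 + 0.2750·28.0000] = 10.0177; exercise value = 15.0000 > continuation, so V_0 = 15.0000 (exercise)

$15.00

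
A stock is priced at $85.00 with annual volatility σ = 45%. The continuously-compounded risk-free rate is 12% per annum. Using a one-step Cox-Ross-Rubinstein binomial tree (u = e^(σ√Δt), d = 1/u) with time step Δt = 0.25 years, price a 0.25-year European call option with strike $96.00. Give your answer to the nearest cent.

CRR parameters: u = e^(σ√Δt) = e^(0.45·√0.25) = 1.2523, d = 1/u = 0.7985
Per-period rate: rΔt = 0.12·0.25 = 0.03, so R = e^0.03 = 1.0305
Risk-neutral probability p = (e^0.03 − 0.7985)/(1.2523 − 0.7985) = 0.2319/0.4538 = 0.5111
Terminal stock prices: S_u = 106.4, S_d = 67.87
Terminal payoffs (S − K): max(10.45, 0) = 10.45, max(-28.13, 0) = 0
Node 0 (S = 85): V_0 = e^(−0.03)·[0.5111·10.4474 + 0.4889·0.0000] = 5.1818

$5.18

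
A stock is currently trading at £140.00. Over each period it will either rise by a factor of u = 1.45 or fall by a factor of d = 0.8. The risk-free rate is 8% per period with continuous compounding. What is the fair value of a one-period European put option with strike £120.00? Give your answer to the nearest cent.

£4.17

Risk-neutral probability p = (e^0.08 − 0.8)/(1.45 − 0.8) = 0.2833/0.6500 = 0.4358
Terminal stock prices: S_u = 203, S_d = 112
Terminal payoffs (K − S): max(-83, 0) = 0, max(8, 0) = 8
Node 0 (S = 140): V_0 = e^(−0.08)·[0.4358·0.0000 + 0.5642·8.0000] = 4.1664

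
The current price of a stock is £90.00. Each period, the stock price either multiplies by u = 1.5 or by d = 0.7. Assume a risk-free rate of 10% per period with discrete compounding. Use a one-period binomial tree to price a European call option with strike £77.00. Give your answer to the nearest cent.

£26.36

Risk-neutral probability p = (1 + 0.1 − 0.7)/(1.5 − 0.7) = 0.4000/0.8000 = 0.5000
Terminal stock prices: S_u = 135, S_d = 63
Terminal payoffs (S − K): max(58, 0) = 58, max(-14, 0) = 0
Node 0 (S = 90): V_0 = 1/1.1·[0.5000·58.0000 + 0.5000·0.0000] = 26.3636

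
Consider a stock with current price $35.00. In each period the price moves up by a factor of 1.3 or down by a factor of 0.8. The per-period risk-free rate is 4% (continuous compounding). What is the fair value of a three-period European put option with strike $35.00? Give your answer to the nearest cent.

$4.13

Risk-neutral probability p = (e^0.04 − 0.8)/(1.3 − 0.8) = 0.2408/0.5000 = 0.4816
Terminal stock prices: S_uuu = 76.89, S_uud = 47.32, S_udd = 29.12, S_ddd = 17.92
Terminal payoffs (K − S): max(-41.89, 0) = 0, max(-12.32, 0) = 0, max(5.88, 0) = 5.88, max(17.08, 0) = 17.08
Node uu (S = 59.15): V_uu = e^(−0.04)·[0.4816·0.0000 + 0.5184·0.0000] = 0.0000
Node ud (S = 36.4): V_ud = e^(−0.04)·[0.4816·0.0000 + 0.5184·5.8800] = 2.9285
Node dd (S = 22.4): V_dd = e^(−0.04)·[0.4816·5.8800 + 0.5184·17.0800] = 11.2276
Node u (S = 45.5): V_u = e^(−0.04)·[0.4816·0.0000 + 0.5184·2.9285] = 1.4586
Node d (S = 28): V_d = e^(−0.04)·[0.4816·2.9285 + 0.5184·11.2276] = 6.9471
Node 0 (S = 35): V_0 = e^(−0.04)·[0.4816·1.4586 + 0.5184·6.9471] = 4.1350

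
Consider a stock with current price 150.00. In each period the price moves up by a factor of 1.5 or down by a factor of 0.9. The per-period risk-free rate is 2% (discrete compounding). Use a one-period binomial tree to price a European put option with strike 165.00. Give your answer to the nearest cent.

Risk-neutral probability p = (1 + 0.02 − 0.9)/(1.5 − 0.9) = 0.1200/0.6000 = 0.2000
Terminal stock prices: S_u = 225, S_d = 135
Terminal payoffs (K − S): max(-60, 0) = 0, max(30, 0) = 30
Node 0 (S = 150): V_0 = 1/1.02·[0.2000·0.0000 + 0.8000·30.0000] = 23.5294

23.53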